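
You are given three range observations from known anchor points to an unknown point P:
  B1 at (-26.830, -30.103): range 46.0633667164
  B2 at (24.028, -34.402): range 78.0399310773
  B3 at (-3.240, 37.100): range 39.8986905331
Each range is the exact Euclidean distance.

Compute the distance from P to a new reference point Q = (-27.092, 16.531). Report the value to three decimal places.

eq1: (x + 26.830)² + (y + 30.103)² = 46.0633667164²
eq2: (x − 24.028)² + (y + 34.402)² = 78.0399310773²
eq3: (x + 3.240)² + (y − 37.100)² = 39.8986905331²
eq1−eq3, eq1−eq2 (x²,y² cancel):
  47.180·x + 134.406·y = 290.796338
  101.716·x − 8.598·y = -3833.594210
det = 47.180·-8.598 − 134.406·101.716 = -14076.894336
x = (290.796338·-8.598 − 134.406·-3833.594210) / -14076.894336 = -36.425492
y = (47.180·-3833.594210 − 290.796338·101.716) / -14076.894336 = 14.949861
|P − Q| = √((-36.425492 − -27.092)² + (14.949861 − 16.531)²) = 9.466471

9.466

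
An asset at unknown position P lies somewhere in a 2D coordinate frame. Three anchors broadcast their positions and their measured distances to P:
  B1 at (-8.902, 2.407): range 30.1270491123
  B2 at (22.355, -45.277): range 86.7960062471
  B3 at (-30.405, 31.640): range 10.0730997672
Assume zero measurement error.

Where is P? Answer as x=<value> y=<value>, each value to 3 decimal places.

x=-20.429 y=30.241

eq1: (x + 8.902)² + (y − 2.407)² = 30.1270491123²
eq2: (x − 22.355)² + (y + 45.277)² = 86.7960062471²
eq3: (x + 30.405)² + (y − 31.640)² = 10.0730997672²
eq1−eq2, eq1−eq3 (x²,y² cancel):
  62.514·x − 95.368·y = -4161.194111
  -43.006·x + 58.466·y = 2646.686121
det = 62.514·58.466 − -95.368·-43.006 = -446.452684
x = (-4161.194111·58.466 − -95.368·2646.686121) / -446.452684 = -20.429460
y = (62.514·2646.686121 − -4161.194111·-43.006) / -446.452684 = 30.241453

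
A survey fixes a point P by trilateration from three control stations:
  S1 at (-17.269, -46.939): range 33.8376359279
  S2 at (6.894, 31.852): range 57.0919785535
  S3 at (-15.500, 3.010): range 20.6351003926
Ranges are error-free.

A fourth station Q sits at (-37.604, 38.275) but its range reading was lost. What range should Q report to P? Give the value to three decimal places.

53.823

eq1: (x + 17.269)² + (y + 46.939)² = 33.8376359279²
eq2: (x − 6.894)² + (y − 31.852)² = 57.0919785535²
eq3: (x + 15.500)² + (y − 3.010)² = 20.6351003926²
eq2−eq3, eq2−eq1 (x²,y² cancel):
  -44.788·x − 57.684·y = 2020.919607
  -48.326·x − 157.582·y = 3553.919352
det = -44.788·-157.582 − -57.684·-48.326 = 4270.145632
x = (2020.919607·-157.582 − -57.684·3553.919352) / 4270.145632 = -26.569649
y = (-44.788·3553.919352 − 2020.919607·-48.326) / 4270.145632 = -14.404656
|P − Q| = √((-26.569649 − -37.604)² + (-14.404656 − 38.275)²) = 53.822886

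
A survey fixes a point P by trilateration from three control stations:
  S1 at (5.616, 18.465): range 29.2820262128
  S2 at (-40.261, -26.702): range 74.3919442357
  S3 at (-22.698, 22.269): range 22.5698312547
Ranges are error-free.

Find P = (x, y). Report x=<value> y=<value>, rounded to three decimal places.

eq1: (x − 5.616)² + (y − 18.465)² = 29.2820262128²
eq2: (x + 40.261)² + (y + 26.702)² = 74.3919442357²
eq3: (x + 22.698)² + (y − 22.269)² = 22.5698312547²
eq2−eq3, eq2−eq1 (x²,y² cancel):
  35.126·x + 97.942·y = 3701.926724
  91.754·x + 90.334·y = 2715.275064
det = 35.126·90.334 − 97.942·91.754 = -5813.498184
x = (3701.926724·90.334 − 97.942·2715.275064) / -5813.498184 = -11.777827
y = (35.126·2715.275064 − 3701.926724·91.754) / -5813.498184 = 42.021142

x=-11.778 y=42.021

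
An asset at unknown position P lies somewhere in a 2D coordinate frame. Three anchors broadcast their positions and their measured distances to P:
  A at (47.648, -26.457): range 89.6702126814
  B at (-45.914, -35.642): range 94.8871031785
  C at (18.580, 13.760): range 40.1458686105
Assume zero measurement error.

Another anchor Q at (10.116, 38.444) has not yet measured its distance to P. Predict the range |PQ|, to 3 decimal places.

eq1: (x − 47.648)² + (y + 26.457)² = 89.6702126814²
eq2: (x + 45.914)² + (y + 35.642)² = 94.8871031785²
eq3: (x − 18.580)² + (y − 13.760)² = 40.1458686105²
eq1−eq2, eq1−eq3 (x²,y² cancel):
  -187.124·x − 18.370·y = -554.672500
  -58.136·x + 80.434·y = 3993.305523
det = -187.124·80.434 − -18.370·-58.136 = -16119.090136
x = (-554.672500·80.434 − -18.370·3993.305523) / -16119.090136 = -1.783134
y = (-187.124·3993.305523 − -554.672500·-58.136) / -16119.090136 = 48.358173
|P − Q| = √((-1.783134 − 10.116)² + (48.358173 − 38.444)²) = 15.488067

15.488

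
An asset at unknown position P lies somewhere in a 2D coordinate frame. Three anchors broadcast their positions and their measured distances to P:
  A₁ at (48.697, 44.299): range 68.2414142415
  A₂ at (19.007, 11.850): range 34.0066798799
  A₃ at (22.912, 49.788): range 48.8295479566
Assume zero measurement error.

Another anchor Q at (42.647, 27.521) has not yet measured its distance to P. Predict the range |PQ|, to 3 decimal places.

57.779

eq1: (x − 48.697)² + (y − 44.299)² = 68.2414142415²
eq2: (x − 19.007)² + (y − 11.850)² = 34.0066798799²
eq3: (x − 22.912)² + (y − 49.788)² = 48.8295479566²
eq1−eq3, eq1−eq2 (x²,y² cancel):
  -51.570·x + 10.978·y = 942.571342
  -59.380·x − 64.898·y = -331.674320
det = -51.570·-64.898 − 10.978·-59.380 = 3998.663500
x = (942.571342·-64.898 − 10.978·-331.674320) / 3998.663500 = -14.387276
y = (-51.570·-331.674320 − 942.571342·-59.380) / 3998.663500 = 18.274689
|P − Q| = √((-14.387276 − 42.647)² + (18.274689 − 27.521)²) = 57.778914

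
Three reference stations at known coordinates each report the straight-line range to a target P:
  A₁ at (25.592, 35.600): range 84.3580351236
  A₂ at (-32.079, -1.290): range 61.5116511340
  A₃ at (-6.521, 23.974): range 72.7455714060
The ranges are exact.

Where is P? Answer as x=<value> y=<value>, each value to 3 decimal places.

x=8.967 y=-47.104

eq1: (x − 25.592)² + (y − 35.600)² = 84.3580351236²
eq2: (x + 32.079)² + (y + 1.290)² = 61.5116511340²
eq3: (x + 6.521)² + (y − 23.974)² = 72.7455714060²
eq2−eq3, eq2−eq1 (x²,y² cancel):
  51.116·x + 50.528·y = -1921.685158
  115.342·x + 73.780·y = -2441.010742
det = 51.116·73.780 − 50.528·115.342 = -2056.662096
x = (-1921.685158·73.780 − 50.528·-2441.010742) / -2056.662096 = 8.967219
y = (51.116·-2441.010742 − -1921.685158·115.342) / -2056.662096 = -47.103656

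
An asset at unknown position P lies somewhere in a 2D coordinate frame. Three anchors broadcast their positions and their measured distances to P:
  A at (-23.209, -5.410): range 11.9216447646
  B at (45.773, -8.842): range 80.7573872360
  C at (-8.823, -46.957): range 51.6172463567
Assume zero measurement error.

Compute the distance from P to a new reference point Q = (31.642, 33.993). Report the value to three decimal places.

eq1: (x + 23.209)² + (y + 5.410)² = 11.9216447646²
eq2: (x − 45.773)² + (y + 8.842)² = 80.7573872360²
eq3: (x + 8.823)² + (y + 46.957)² = 51.6172463567²
eq2−eq1, eq2−eq3 (x²,y² cancel):
  -137.964·x + 6.864·y = 4774.207267
  -109.192·x − 76.230·y = 3966.872157
det = -137.964·-76.230 − 6.864·-109.192 = 11266.489608
x = (4774.207267·-76.230 − 6.864·3966.872157) / 11266.489608 = -34.719460
y = (-137.964·3966.872157 − 4774.207267·-109.192) / 11266.489608 = -2.305981
|P − Q| = √((-34.719460 − 31.642)² + (-2.305981 − 33.993)²) = 75.640329

75.640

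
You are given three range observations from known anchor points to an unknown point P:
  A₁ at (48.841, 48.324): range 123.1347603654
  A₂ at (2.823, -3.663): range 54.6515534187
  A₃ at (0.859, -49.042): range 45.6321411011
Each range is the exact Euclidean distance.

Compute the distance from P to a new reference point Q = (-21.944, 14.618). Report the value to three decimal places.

53.106

eq1: (x − 48.841)² + (y − 48.324)² = 123.1347603654²
eq2: (x − 2.823)² + (y + 3.663)² = 54.6515534187²
eq3: (x − 0.859)² + (y + 49.042)² = 45.6321411011²
eq1−eq3, eq1−eq2 (x²,y² cancel):
  -95.964·x − 194.732·y = 10765.080297
  -92.036·x − 103.974·y = 7476.111560
det = -95.964·-103.974 − -194.732·-92.036 = -7944.593416
x = (10765.080297·-103.974 − -194.732·7476.111560) / -7944.593416 = -42.362105
y = (-95.964·7476.111560 − 10765.080297·-92.036) / -7944.593416 = -34.405456
|P − Q| = √((-42.362105 − -21.944)² + (-34.405456 − 14.618)²) = 53.105539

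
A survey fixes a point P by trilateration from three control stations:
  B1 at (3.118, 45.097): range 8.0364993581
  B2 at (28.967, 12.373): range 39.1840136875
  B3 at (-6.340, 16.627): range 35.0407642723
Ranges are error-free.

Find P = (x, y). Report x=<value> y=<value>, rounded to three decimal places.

eq1: (x − 3.118)² + (y − 45.097)² = 8.0364993581²
eq2: (x − 28.967)² + (y − 12.373)² = 39.1840136875²
eq3: (x + 6.340)² + (y − 16.627)² = 35.0407642723²
eq3−eq2, eq3−eq1 (x²,y² cancel):
  70.614·x − 8.508·y = 367.993721
  18.916·x + 56.940·y = 2890.078443
det = 70.614·56.940 − -8.508·18.916 = 4181.698488
x = (367.993721·56.940 − -8.508·2890.078443) / 4181.698488 = 10.890874
y = (70.614·2890.078443 − 367.993721·18.916) / 4181.698488 = 47.138509

x=10.891 y=47.139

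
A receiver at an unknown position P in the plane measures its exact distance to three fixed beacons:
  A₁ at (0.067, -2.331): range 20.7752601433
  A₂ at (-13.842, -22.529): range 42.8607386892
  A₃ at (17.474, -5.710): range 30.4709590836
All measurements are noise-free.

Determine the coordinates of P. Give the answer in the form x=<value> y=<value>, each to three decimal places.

eq1: (x − 0.067)² + (y + 2.331)² = 20.7752601433²
eq2: (x + 13.842)² + (y + 22.529)² = 42.8607386892²
eq3: (x − 17.474)² + (y + 5.710)² = 30.4709590836²
eq2−eq1, eq2−eq3 (x²,y² cancel):
  27.818·x + 40.396·y = 711.712732
  62.632·x + 33.638·y = 547.351545
det = 27.818·33.638 − 40.396·62.632 = -1594.340388
x = (711.712732·33.638 − 40.396·547.351545) / -1594.340388 = -1.147672
y = (27.818·547.351545 − 711.712732·62.632) / -1594.340388 = 18.408720

x=-1.148 y=18.409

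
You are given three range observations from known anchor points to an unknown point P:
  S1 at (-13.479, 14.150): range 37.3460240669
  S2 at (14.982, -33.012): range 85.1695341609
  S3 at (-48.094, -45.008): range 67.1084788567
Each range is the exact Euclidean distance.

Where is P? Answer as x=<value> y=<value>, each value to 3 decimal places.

x=-49.975 y=22.074

eq1: (x + 13.479)² + (y − 14.150)² = 37.3460240669²
eq2: (x − 14.982)² + (y + 33.012)² = 85.1695341609²
eq3: (x + 48.094)² + (y + 45.008)² = 67.1084788567²
eq1−eq2, eq1−eq3 (x²,y² cancel):
  56.922·x − 94.324·y = -4926.777509
  -69.230·x − 118.316·y = 848.024538
det = 56.922·-118.316 − -94.324·-69.230 = -13264.833872
x = (-4926.777509·-118.316 − -94.324·848.024538) / -13264.833872 = -49.974668
y = (56.922·848.024538 − -4926.777509·-69.230) / -13264.833872 = 22.074121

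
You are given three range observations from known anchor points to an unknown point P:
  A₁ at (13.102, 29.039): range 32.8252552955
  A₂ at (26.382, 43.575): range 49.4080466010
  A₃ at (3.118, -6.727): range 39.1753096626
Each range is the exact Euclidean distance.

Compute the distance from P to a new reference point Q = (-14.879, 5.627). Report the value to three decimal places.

20.167

eq1: (x − 13.102)² + (y − 29.039)² = 32.8252552955²
eq2: (x − 26.382)² + (y − 43.575)² = 49.4080466010²
eq3: (x − 3.118)² + (y + 6.727)² = 39.1753096626²
eq1−eq3, eq1−eq2 (x²,y² cancel):
  -19.968·x − 71.532·y = -1417.158974
  26.560·x + 29.072·y = 216.206940
det = -19.968·29.072 − -71.532·26.560 = 1319.380224
x = (-1417.158974·29.072 − -71.532·216.206940) / 1319.380224 = -19.504560
y = (-19.968·216.206940 − -1417.158974·26.560) / 1319.380224 = 25.256193
|P − Q| = √((-19.504560 − -14.879)² + (25.256193 − 5.627)²) = 20.166830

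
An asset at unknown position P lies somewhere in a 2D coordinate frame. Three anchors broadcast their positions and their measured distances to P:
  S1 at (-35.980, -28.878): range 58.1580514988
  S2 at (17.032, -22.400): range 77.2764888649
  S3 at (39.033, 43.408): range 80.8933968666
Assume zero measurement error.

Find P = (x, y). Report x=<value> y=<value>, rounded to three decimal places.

eq1: (x + 35.980)² + (y + 28.878)² = 58.1580514988²
eq2: (x − 17.032)² + (y + 22.400)² = 77.2764888649²
eq3: (x − 39.033)² + (y − 43.408)² = 80.8933968666²
eq1−eq2, eq1−eq3 (x²,y² cancel):
  106.024·x + 12.956·y = -3925.947037
  150.026·x + 144.572·y = -1882.052433
det = 106.024·144.572 − 12.956·150.026 = 13384.364872
x = (-3925.947037·144.572 − 12.956·-1882.052433) / 13384.364872 = -40.584529
y = (106.024·-1882.052433 − -3925.947037·150.026) / 13384.364872 = 29.097489

x=-40.585 y=29.097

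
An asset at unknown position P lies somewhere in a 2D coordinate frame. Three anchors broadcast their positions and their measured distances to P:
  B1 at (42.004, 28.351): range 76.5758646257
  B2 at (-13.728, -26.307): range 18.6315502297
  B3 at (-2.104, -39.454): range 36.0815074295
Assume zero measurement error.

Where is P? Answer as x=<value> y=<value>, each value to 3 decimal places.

x=-23.877 y=-10.682

eq1: (x − 42.004)² + (y − 28.351)² = 76.5758646257²
eq2: (x + 13.728)² + (y + 26.307)² = 18.6315502297²
eq3: (x + 2.104)² + (y + 39.454)² = 36.0815074295²
eq1−eq2, eq1−eq3 (x²,y² cancel):
  -111.464·x − 109.316·y = 3829.129395
  -88.216·x − 135.610·y = 3554.917580
det = -111.464·-135.610 − -109.316·-88.216 = 5472.212784
x = (3829.129395·-135.610 − -109.316·3554.917580) / 5472.212784 = -23.876788
y = (-111.464·3554.917580 − 3829.129395·-88.216) / 5472.212784 = -10.682124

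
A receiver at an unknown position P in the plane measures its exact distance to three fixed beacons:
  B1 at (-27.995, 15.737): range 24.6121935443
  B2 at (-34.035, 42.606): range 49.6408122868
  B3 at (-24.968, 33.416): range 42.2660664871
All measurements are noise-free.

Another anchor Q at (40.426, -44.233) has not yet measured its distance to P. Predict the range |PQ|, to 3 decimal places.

86.540

eq1: (x + 27.995)² + (y − 15.737)² = 24.6121935443²
eq2: (x + 34.035)² + (y − 42.606)² = 49.6408122868²
eq3: (x + 24.968)² + (y − 33.416)² = 42.2660664871²
eq1−eq3, eq1−eq2 (x²,y² cancel):
  6.054·x + 35.358·y = -472.003419
  -12.080·x + 53.738·y = 83.829094
det = 6.054·53.738 − 35.358·-12.080 = 752.454492
x = (-472.003419·53.738 − 35.358·83.829094) / 752.454492 = -37.648189
y = (6.054·83.829094 − -472.003419·-12.080) / 752.454492 = -6.903142
|P − Q| = √((-37.648189 − 40.426)² + (-6.903142 − -44.233)²) = 86.539571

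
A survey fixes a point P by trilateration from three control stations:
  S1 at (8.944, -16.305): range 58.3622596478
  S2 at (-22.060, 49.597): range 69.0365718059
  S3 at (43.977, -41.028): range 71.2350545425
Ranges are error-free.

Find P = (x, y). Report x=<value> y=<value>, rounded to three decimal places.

x=44.198 y=30.207

eq1: (x − 8.944)² + (y + 16.305)² = 58.3622596478²
eq2: (x + 22.060)² + (y − 49.597)² = 69.0365718059²
eq3: (x − 43.977)² + (y + 41.028)² = 71.2350545425²
eq1−eq3, eq1−eq2 (x²,y² cancel):
  70.066·x − 49.446·y = 1603.145508
  -62.008·x + 131.804·y = 1240.762952
det = 70.066·131.804 − -49.446·-62.008 = 6168.931496
x = (1603.145508·131.804 − -49.446·1240.762952) / 6168.931496 = 44.197566
y = (70.066·1240.762952 − 1603.145508·-62.008) / 6168.931496 = 30.206713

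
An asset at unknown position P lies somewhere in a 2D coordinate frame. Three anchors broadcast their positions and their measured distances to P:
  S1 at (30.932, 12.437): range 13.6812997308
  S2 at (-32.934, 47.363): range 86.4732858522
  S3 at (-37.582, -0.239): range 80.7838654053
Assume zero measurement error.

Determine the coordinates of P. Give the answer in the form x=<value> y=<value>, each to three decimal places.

x=42.966 y=5.929

eq1: (x − 30.932)² + (y − 12.437)² = 13.6812997308²
eq2: (x + 32.934)² + (y − 47.363)² = 86.4732858522²
eq3: (x + 37.582)² + (y + 0.239)² = 80.7838654053²
eq1−eq3, eq1−eq2 (x²,y² cancel):
  -137.028·x − 25.352·y = -6037.858695
  -127.732·x + 69.852·y = -5074.016672
det = -137.028·69.852 − -25.352·-127.732 = -12809.941520
x = (-6037.858695·69.852 − -25.352·-5074.016672) / -12809.941520 = 42.966080
y = (-137.028·-5074.016672 − -6037.858695·-127.732) / -12809.941520 = 5.928631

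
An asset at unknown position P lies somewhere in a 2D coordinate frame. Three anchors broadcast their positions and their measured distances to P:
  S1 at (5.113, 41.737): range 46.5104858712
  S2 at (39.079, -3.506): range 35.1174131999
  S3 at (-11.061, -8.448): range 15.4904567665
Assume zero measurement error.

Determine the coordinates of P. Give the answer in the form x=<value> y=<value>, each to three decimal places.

x=3.984 y=-4.760

eq1: (x − 5.113)² + (y − 41.737)² = 46.5104858712²
eq2: (x − 39.079)² + (y + 3.506)² = 35.1174131999²
eq3: (x + 11.061)² + (y + 8.448)² = 15.4904567665²
eq2−eq1, eq2−eq3 (x²,y² cancel):
  -67.932·x + 90.486·y = -701.332925
  -100.280·x − 9.884·y = -352.467393
det = -67.932·-9.884 − 90.486·-100.280 = 9745.375968
x = (-701.332925·-9.884 − 90.486·-352.467393) / 9745.375968 = 3.983976
y = (-67.932·-352.467393 − -701.332925·-100.280) / 9745.375968 = -4.759781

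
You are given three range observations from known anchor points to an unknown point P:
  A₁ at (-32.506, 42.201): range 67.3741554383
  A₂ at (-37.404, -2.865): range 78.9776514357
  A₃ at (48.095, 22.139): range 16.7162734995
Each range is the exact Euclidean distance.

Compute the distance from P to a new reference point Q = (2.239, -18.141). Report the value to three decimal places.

eq1: (x + 32.506)² + (y − 42.201)² = 67.3741554383²
eq2: (x + 37.404)² + (y + 2.865)² = 78.9776514357²
eq3: (x − 48.095)² + (y − 22.139)² = 16.7162734995²
eq3−eq2, eq3−eq1 (x²,y² cancel):
  -170.998·x − 50.008·y = -7354.032532
  -161.202·x + 40.124·y = -4225.542930
det = -170.998·40.124 − -50.008·-161.202 = -14922.513368
x = (-7354.032532·40.124 − -50.008·-4225.542930) / -14922.513368 = 33.934240
y = (-170.998·-4225.542930 − -7354.032532·-161.202) / -14922.513368 = 31.021943
|P − Q| = √((33.934240 − 2.239)² + (31.021943 − -18.141)²) = 58.494301

58.494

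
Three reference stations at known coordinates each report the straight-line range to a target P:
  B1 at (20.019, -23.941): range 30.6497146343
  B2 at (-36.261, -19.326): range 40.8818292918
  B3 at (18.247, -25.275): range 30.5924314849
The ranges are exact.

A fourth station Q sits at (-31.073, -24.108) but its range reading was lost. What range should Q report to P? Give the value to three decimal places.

39.019

eq1: (x − 20.019)² + (y + 23.941)² = 30.6497146343²
eq2: (x + 36.261)² + (y + 19.326)² = 40.8818292918²
eq3: (x − 18.247)² + (y + 25.275)² = 30.5924314849²
eq2−eq1, eq2−eq3 (x²,y² cancel):
  112.560·x − 9.230·y = 17.496404
  109.016·x − 11.898·y = 18.851339
det = 112.560·-11.898 − -9.230·109.016 = -333.021200
x = (17.496404·-11.898 − -9.230·18.851339) / -333.021200 = 0.102619
y = (112.560·18.851339 − 17.496404·109.016) / -333.021200 = -0.644159
|P − Q| = √((0.102619 − -31.073)² + (-0.644159 − -24.108)²) = 39.018855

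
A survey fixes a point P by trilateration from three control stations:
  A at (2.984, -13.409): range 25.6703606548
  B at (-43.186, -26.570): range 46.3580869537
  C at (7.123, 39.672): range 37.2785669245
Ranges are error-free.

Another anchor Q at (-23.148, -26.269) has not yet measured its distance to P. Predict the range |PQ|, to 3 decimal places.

eq1: (x − 2.984)² + (y + 13.409)² = 25.6703606548²
eq2: (x + 43.186)² + (y + 26.570)² = 46.3580869537²
eq3: (x − 7.123)² + (y − 39.672)² = 37.2785669245²
eq1−eq3, eq1−eq2 (x²,y² cancel):
  8.278·x + 106.162·y = 705.175040
  -92.340·x − 26.322·y = 892.185149
det = 8.278·-26.322 − 106.162·-92.340 = 9585.105564
x = (705.175040·-26.322 − 106.162·892.185149) / 9585.105564 = -11.818104
y = (8.278·892.185149 − 705.175040·-92.340) / 9585.105564 = 7.563962
|P − Q| = √((-11.818104 − -23.148)² + (7.563962 − -26.269)²) = 35.679628

35.680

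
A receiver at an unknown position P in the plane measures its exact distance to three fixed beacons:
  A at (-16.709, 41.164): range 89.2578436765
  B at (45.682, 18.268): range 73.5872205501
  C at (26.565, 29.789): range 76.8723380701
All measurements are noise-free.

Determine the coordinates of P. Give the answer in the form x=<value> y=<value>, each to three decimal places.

x=7.624 y=-44.713

eq1: (x + 16.709)² + (y − 41.164)² = 89.2578436765²
eq2: (x − 45.682)² + (y − 18.268)² = 73.5872205501²
eq3: (x − 26.565)² + (y − 29.789)² = 76.8723380701²
eq2−eq3, eq2−eq1 (x²,y² cancel):
  -38.234·x + 23.042·y = -1321.758534
  -124.782·x + 45.792·y = -2998.783000
det = -38.234·45.792 − 23.042·-124.782 = 1124.415516
x = (-1321.758534·45.792 − 23.042·-2998.783000) / 1124.415516 = 7.623508
y = (-38.234·-2998.783000 − -1321.758534·-124.782) / 1124.415516 = -44.713190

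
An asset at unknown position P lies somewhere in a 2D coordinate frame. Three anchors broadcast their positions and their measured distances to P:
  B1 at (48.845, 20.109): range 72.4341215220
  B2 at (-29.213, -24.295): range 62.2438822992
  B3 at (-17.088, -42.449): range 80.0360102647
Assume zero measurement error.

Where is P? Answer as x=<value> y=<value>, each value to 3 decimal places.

x=-21.479 y=37.466

eq1: (x − 48.845)² + (y − 20.109)² = 72.4341215220²
eq2: (x + 29.213)² + (y + 24.295)² = 62.2438822992²
eq3: (x + 17.088)² + (y + 42.449)² = 80.0360102647²
eq2−eq3, eq2−eq1 (x²,y² cancel):
  24.250·x − 36.308·y = -1881.191104
  156.116·x + 88.808·y = -25.841565
det = 24.250·88.808 − -36.308·156.116 = 7821.853728
x = (-1881.191104·88.808 − -36.308·-25.841565) / 7821.853728 = -21.478678
y = (24.250·-25.841565 − -1881.191104·156.116) / 7821.853728 = 37.466486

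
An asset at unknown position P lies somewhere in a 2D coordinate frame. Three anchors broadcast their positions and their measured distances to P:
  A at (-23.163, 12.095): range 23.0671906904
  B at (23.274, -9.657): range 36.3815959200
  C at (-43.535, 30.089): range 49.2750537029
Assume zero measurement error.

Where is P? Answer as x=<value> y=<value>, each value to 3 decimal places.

eq1: (x + 23.163)² + (y − 12.095)² = 23.0671906904²
eq2: (x − 23.274)² + (y + 9.657)² = 36.3815959200²
eq3: (x + 43.535)² + (y − 30.089)² = 49.2750537029²
eq2−eq1, eq2−eq3 (x²,y² cancel):
  -92.874·x + 43.504·y = 839.402104
  -133.618·x + 79.492·y = 1061.297025
det = -92.874·79.492 − 43.504·-133.618 = -1569.822536
x = (839.402104·79.492 − 43.504·1061.297025) / -1569.822536 = -13.093892
y = (-92.874·1061.297025 − 839.402104·-133.618) / -1569.822536 = -8.658514

x=-13.094 y=-8.659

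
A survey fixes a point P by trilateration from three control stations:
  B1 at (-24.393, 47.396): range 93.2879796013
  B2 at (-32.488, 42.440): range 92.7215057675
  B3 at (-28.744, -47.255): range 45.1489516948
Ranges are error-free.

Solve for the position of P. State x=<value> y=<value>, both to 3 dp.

eq1: (x + 24.393)² + (y − 47.396)² = 93.2879796013²
eq2: (x + 32.488)² + (y − 42.440)² = 92.7215057675²
eq3: (x + 28.744)² + (y + 47.255)² = 45.1489516948²
eq1−eq3, eq1−eq2 (x²,y² cancel):
  -8.702·x − 189.302·y = 6882.072595
  -16.190·x − 9.912·y = 120.593985
det = -8.702·-9.912 − -189.302·-16.190 = -2978.545156
x = (6882.072595·-9.912 − -189.302·120.593985) / -2978.545156 = 15.237782
y = (-8.702·120.593985 − 6882.072595·-16.190) / -2978.545156 = -37.055455

x=15.238 y=-37.055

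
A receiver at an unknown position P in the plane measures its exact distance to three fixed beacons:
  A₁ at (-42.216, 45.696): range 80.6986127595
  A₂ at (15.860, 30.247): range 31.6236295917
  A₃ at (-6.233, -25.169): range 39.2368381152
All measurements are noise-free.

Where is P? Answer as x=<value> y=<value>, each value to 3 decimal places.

eq1: (x + 42.216)² + (y − 45.696)² = 80.6986127595²
eq2: (x − 15.860)² + (y − 30.247)² = 31.6236295917²
eq3: (x + 6.233)² + (y + 25.169)² = 39.2368381152²
eq3−eq2, eq3−eq1 (x²,y² cancel):
  44.186·x + 110.832·y = 1033.567276
  -71.966·x + 141.730·y = -1774.750414
det = 44.186·141.730 − 110.832·-71.966 = 14238.617492
x = (1033.567276·141.730 − 110.832·-1774.750414) / 14238.617492 = 24.102525
y = (44.186·-1774.750414 − 1033.567276·-71.966) / 14238.617492 = -0.283554

x=24.103 y=-0.284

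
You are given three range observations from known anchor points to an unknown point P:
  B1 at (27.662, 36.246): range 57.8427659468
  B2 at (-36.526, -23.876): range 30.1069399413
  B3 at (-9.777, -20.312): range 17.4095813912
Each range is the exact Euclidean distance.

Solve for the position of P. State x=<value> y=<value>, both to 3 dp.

eq1: (x − 27.662)² + (y − 36.246)² = 57.8427659468²
eq2: (x + 36.526)² + (y + 23.876)² = 30.1069399413²
eq3: (x + 9.777)² + (y + 20.312)² = 17.4095813912²
eq1−eq2, eq1−eq3 (x²,y² cancel):
  -128.376·x − 120.244·y = 2264.611032
  -74.878·x − 113.116·y = 1471.900361
det = -128.376·-113.116 − -120.244·-74.878 = 5517.749384
x = (2264.611032·-113.116 − -120.244·1471.900361) / 5517.749384 = -14.349429
y = (-128.376·1471.900361 − 2264.611032·-74.878) / 5517.749384 = -3.513595

x=-14.349 y=-3.514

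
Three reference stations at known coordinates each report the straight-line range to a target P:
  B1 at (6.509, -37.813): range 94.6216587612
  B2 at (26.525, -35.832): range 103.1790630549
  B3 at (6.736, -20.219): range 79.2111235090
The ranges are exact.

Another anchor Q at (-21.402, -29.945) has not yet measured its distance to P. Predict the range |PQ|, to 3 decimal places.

78.621

eq1: (x − 6.509)² + (y + 37.813)² = 94.6216587612²
eq2: (x − 26.525)² + (y + 35.832)² = 103.1790630549²
eq3: (x − 6.736)² + (y + 20.219)² = 79.2111235090²
eq1−eq2, eq1−eq3 (x²,y² cancel):
  40.032·x + 3.962·y = -1177.342947
  0.454·x + 35.188·y = 1660.847826
det = 40.032·35.188 − 3.962·0.454 = 1406.847268
x = (-1177.342947·35.188 − 3.962·1660.847826) / 1406.847268 = -34.124971
y = (40.032·1660.847826 − -1177.342947·0.454) / 1406.847268 = 47.639552
|P − Q| = √((-34.124971 − -21.402)² + (47.639552 − -29.945)²) = 78.620842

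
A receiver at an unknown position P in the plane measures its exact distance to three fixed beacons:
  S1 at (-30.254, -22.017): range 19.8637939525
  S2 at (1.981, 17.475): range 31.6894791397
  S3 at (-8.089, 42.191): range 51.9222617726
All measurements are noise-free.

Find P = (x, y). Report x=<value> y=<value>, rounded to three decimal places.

eq1: (x + 30.254)² + (y + 22.017)² = 19.8637939525²
eq2: (x − 1.981)² + (y − 17.475)² = 31.6894791397²
eq3: (x + 8.089)² + (y − 42.191)² = 51.9222617726²
eq2−eq3, eq2−eq1 (x²,y² cancel):
  -20.140·x + 49.432·y = -155.485763
  -64.470·x − 78.984·y = 1700.405597
det = -20.140·-78.984 − 49.432·-64.470 = 4777.618800
x = (-155.485763·-78.984 − 49.432·1700.405597) / 4777.618800 = -15.022873
y = (-20.140·1700.405597 − -155.485763·-64.470) / 4777.618800 = -9.266193

x=-15.023 y=-9.266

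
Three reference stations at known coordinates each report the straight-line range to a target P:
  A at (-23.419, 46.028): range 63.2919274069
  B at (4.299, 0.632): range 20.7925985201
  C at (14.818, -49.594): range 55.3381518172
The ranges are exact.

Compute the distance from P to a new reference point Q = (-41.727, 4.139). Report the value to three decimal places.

66.388

eq1: (x + 23.419)² + (y − 46.028)² = 63.2919274069²
eq2: (x − 4.299)² + (y − 0.632)² = 20.7925985201²
eq3: (x − 14.818)² + (y + 49.594)² = 55.3381518172²
eq3−eq1, eq3−eq2 (x²,y² cancel):
  -76.474·x + 191.244·y = -955.668643
  -21.038·x + 100.452·y = -30.278242
det = -76.474·100.452 − 191.244·-21.038 = -3658.574976
x = (-955.668643·100.452 − 191.244·-30.278242) / -3658.574976 = 24.656675
y = (-76.474·-30.278242 − -955.668643·-21.038) / -3658.574976 = 4.862510
|P − Q| = √((24.656675 − -41.727)² + (4.862510 − 4.139)²) = 66.387618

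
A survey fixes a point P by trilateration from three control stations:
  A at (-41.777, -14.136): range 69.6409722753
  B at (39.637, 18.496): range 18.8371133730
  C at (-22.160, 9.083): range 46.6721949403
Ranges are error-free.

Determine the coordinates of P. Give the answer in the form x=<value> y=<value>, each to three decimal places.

x=24.479 y=7.313

eq1: (x + 41.777)² + (y + 14.136)² = 69.6409722753²
eq2: (x − 39.637)² + (y − 18.496)² = 18.8371133730²
eq3: (x + 22.160)² + (y − 9.083)² = 46.6721949403²
eq3−eq1, eq3−eq2 (x²,y² cancel):
  -39.234·x − 46.438·y = -1299.993503
  123.594·x + 18.826·y = 3163.084236
det = -39.234·18.826 − -46.438·123.594 = 5000.838888
x = (-1299.993503·18.826 − -46.438·3163.084236) / 5000.838888 = 24.478619
y = (-39.234·3163.084236 − -1299.993503·123.594) / 5000.838888 = 7.312963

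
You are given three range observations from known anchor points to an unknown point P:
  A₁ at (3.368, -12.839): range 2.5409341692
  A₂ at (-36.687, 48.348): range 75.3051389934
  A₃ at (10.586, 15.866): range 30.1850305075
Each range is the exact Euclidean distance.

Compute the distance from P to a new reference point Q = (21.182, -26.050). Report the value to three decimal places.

eq1: (x − 3.368)² + (y + 12.839)² = 2.5409341692²
eq2: (x + 36.687)² + (y − 48.348)² = 75.3051389934²
eq3: (x − 10.586)² + (y − 15.866)² = 30.1850305075²
eq1−eq2, eq1−eq3 (x²,y² cancel):
  -80.110·x + 122.374·y = -2157.125884
  14.436·x + 57.410·y = -717.069713
det = -80.110·57.410 − 122.374·14.436 = -6365.706164
x = (-2157.125884·57.410 − 122.374·-717.069713) / -6365.706164 = 5.669427
y = (-80.110·-717.069713 − -2157.125884·14.436) / -6365.706164 = -13.915930
|P − Q| = √((5.669427 − 21.182)² + (-13.915930 − -26.050)²) = 19.694557

19.695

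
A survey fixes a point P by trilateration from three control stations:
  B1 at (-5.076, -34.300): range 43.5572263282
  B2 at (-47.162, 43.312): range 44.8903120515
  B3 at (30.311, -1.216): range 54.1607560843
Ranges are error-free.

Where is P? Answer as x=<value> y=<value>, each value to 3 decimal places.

x=-23.470 y=5.183

eq1: (x + 5.076)² + (y + 34.300)² = 43.5572263282²
eq2: (x + 47.162)² + (y − 43.312)² = 44.8903120515²
eq3: (x − 30.311)² + (y + 1.216)² = 54.1607560843²
eq2−eq1, eq2−eq3 (x²,y² cancel):
  84.172·x − 155.224·y = -2780.019661
  154.946·x − 89.056·y = -4098.195595
det = 84.172·-89.056 − -155.224·154.946 = 16555.316272
x = (-2780.019661·-89.056 − -155.224·-4098.195595) / 16555.316272 = -23.470460
y = (84.172·-4098.195595 − -2780.019661·154.946) / 16555.316272 = 5.182601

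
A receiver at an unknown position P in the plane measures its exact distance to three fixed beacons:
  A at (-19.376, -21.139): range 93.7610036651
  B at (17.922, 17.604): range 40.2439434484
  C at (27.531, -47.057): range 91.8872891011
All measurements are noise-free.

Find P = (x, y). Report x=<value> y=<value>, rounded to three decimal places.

x=49.873 y=42.073

eq1: (x + 19.376)² + (y + 21.139)² = 93.7610036651²
eq2: (x − 17.922)² + (y − 17.604)² = 40.2439434484²
eq3: (x − 27.531)² + (y + 47.057)² = 91.8872891011²
eq3−eq1, eq3−eq2 (x²,y² cancel):
  -93.814·x + 51.836·y = -2497.882423
  -19.218·x + 129.322·y = 4482.480604
det = -93.814·129.322 − 51.836·-19.218 = -11136.029860
x = (-2497.882423·129.322 − 51.836·4482.480604) / -11136.029860 = 49.872802
y = (-93.814·4482.480604 − -2497.882423·-19.218) / -11136.029860 = 42.072780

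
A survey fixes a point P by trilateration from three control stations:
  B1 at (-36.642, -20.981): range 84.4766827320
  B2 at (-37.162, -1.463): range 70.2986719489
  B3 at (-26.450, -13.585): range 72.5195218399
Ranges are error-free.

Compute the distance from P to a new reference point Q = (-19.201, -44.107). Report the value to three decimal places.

eq1: (x + 36.642)² + (y + 20.981)² = 84.4766827320²
eq2: (x + 37.162)² + (y + 1.463)² = 70.2986719489²
eq3: (x + 26.450)² + (y + 13.585)² = 72.5195218399²
eq3−eq1, eq3−eq2 (x²,y² cancel):
  -20.384·x − 14.792·y = -978.545078
  -21.424·x + 24.244·y = 816.177658
det = -20.384·24.244 − -14.792·-21.424 = -811.093504
x = (-978.545078·24.244 − -14.792·816.177658) / -811.093504 = 14.364493
y = (-20.384·816.177658 − -978.545078·-21.424) / -811.093504 = 46.358792
|P − Q| = √((14.364493 − -19.201)² + (46.358792 − -44.107)²) = 96.491978

96.492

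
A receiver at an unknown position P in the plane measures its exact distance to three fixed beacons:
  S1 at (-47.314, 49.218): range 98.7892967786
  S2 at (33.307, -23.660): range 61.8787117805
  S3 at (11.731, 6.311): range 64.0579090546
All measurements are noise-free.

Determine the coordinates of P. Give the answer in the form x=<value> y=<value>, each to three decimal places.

eq1: (x + 47.314)² + (y − 49.218)² = 98.7892967786²
eq2: (x − 33.307)² + (y + 23.660)² = 61.8787117805²
eq3: (x − 11.731)² + (y − 6.311)² = 64.0579090546²
eq1−eq3, eq1−eq2 (x²,y² cancel):
  118.090·x − 85.814·y = 1172.328408
  161.242·x − 145.756·y = 2938.475915
det = 118.090·-145.756 − -85.814·161.242 = -3375.505052
x = (1172.328408·-145.756 − -85.814·2938.475915) / -3375.505052 = -24.081870
y = (118.090·2938.475915 − 1172.328408·161.242) / -3375.505052 = -46.800713

x=-24.082 y=-46.801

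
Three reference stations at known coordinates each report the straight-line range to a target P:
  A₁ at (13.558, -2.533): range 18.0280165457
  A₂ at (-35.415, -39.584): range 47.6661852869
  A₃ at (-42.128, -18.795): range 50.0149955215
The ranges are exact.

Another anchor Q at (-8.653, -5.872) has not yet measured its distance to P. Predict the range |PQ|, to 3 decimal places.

21.517

eq1: (x − 13.558)² + (y + 2.533)² = 18.0280165457²
eq2: (x + 35.415)² + (y + 39.584)² = 47.6661852869²
eq3: (x + 42.128)² + (y + 18.795)² = 50.0149955215²
eq2−eq1, eq2−eq3 (x²,y² cancel):
  97.946·x + 74.102·y = -683.823989
  -13.426·x + 41.578·y = -922.529429
det = 97.946·41.578 − 74.102·-13.426 = 5067.292240
x = (-683.823989·41.578 − 74.102·-922.529429) / 5067.292240 = 7.879799
y = (97.946·-922.529429 − -683.823989·-13.426) / 5067.292240 = -19.643447
|P − Q| = √((7.879799 − -8.653)² + (-19.643447 − -5.872)²) = 21.517114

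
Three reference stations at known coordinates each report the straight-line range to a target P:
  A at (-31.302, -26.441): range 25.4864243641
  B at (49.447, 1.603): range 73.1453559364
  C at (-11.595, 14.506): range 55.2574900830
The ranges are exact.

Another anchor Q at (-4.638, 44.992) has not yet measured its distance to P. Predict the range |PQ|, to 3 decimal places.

eq1: (x + 31.302)² + (y + 26.441)² = 25.4864243641²
eq2: (x − 49.447)² + (y − 1.603)² = 73.1453559364²
eq3: (x + 11.595)² + (y − 14.506)² = 55.2574900830²
eq3−eq2, eq3−eq1 (x²,y² cancel):
  122.084·x − 25.806·y = -194.145528
  -39.414·x − 81.894·y = 3737.906007
det = 122.084·-81.894 − -25.806·-39.414 = -11015.064780
x = (-194.145528·-81.894 − -25.806·3737.906007) / -11015.064780 = -10.200553
y = (122.084·3737.906007 − -194.145528·-39.414) / -11015.064780 = -40.733893
|P − Q| = √((-10.200553 − -4.638)² + (-40.733893 − 44.992)²) = 85.906174

85.906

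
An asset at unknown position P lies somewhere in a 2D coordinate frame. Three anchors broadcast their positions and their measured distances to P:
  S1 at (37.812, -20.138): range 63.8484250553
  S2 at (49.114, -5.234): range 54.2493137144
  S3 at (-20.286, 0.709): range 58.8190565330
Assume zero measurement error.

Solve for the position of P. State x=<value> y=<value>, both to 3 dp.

eq1: (x − 37.812)² + (y + 20.138)² = 63.8484250553²
eq2: (x − 49.114)² + (y + 5.234)² = 54.2493137144²
eq3: (x + 20.286)² + (y − 0.709)² = 58.8190565330²
eq1−eq2, eq1−eq3 (x²,y² cancel):
  22.604·x + 29.808·y = 1737.926708
  -116.196·x + 41.694·y = -806.321940
det = 22.604·41.694 − 29.808·-116.196 = 4406.021544
x = (1737.926708·41.694 − 29.808·-806.321940) / 4406.021544 = 21.900928
y = (22.604·-806.321940 − 1737.926708·-116.196) / 4406.021544 = 41.696126

x=21.901 y=41.696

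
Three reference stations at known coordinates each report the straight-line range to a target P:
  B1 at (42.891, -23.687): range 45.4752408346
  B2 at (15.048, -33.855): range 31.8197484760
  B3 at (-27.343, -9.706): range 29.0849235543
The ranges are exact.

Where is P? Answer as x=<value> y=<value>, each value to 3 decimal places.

x=1.378 y=-5.121

eq1: (x − 42.891)² + (y + 23.687)² = 45.4752408346²
eq2: (x − 15.048)² + (y + 33.855)² = 31.8197484760²
eq3: (x + 27.343)² + (y + 9.706)² = 29.0849235543²
eq2−eq3, eq2−eq1 (x²,y² cancel):
  -84.782·x + 48.298·y = -364.193629
  55.686·x + 20.336·y = -27.392615
det = -84.782·20.336 − 48.298·55.686 = -4413.649180
x = (-364.193629·20.336 − 48.298·-27.392615) / -4413.649180 = 1.378277
y = (-84.782·-27.392615 − -364.193629·55.686) / -4413.649180 = -5.121134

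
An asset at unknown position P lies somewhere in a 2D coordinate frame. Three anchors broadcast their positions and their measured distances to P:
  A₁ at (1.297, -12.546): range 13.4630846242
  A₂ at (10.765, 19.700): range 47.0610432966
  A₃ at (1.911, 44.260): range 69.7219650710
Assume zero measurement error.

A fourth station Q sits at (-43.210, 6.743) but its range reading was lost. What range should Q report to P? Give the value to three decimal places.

eq1: (x − 1.297)² + (y + 12.546)² = 13.4630846242²
eq2: (x − 10.765)² + (y − 19.700)² = 47.0610432966²
eq3: (x − 1.911)² + (y − 44.260)² = 69.7219650710²
eq2−eq1, eq2−eq3 (x²,y² cancel):
  -18.936·x − 64.492·y = 1688.596249
  -17.708·x + 49.120·y = -1187.786321
det = -18.936·49.120 − -64.492·-17.708 = -2072.160656
x = (1688.596249·49.120 − -64.492·-1187.786321) / -2072.160656 = -3.060155
y = (-18.936·-1187.786321 − 1688.596249·-17.708) / -2072.160656 = -25.284518
|P − Q| = √((-3.060155 − -43.210)² + (-25.284518 − 6.743)²) = 51.359245

51.359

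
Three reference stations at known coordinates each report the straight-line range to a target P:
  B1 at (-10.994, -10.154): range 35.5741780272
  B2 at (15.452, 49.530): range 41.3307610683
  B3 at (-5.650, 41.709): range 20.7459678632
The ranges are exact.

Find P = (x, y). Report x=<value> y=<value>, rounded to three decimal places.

x=-17.657 y=24.791

eq1: (x + 10.994)² + (y + 10.154)² = 35.5741780272²
eq2: (x − 15.452)² + (y − 49.530)² = 41.3307610683²
eq3: (x + 5.650)² + (y − 41.709)² = 20.7459678632²
eq3−eq1, eq3−eq2 (x²,y² cancel):
  -10.688·x − 103.726·y = -2382.718389
  42.204·x + 15.642·y = -357.414605
det = -10.688·15.642 − -103.726·42.204 = 4210.470408
x = (-2382.718389·15.642 − -103.726·-357.414605) / 4210.470408 = -17.656856
y = (-10.688·-357.414605 − -2382.718389·42.204) / 4210.470408 = 24.790649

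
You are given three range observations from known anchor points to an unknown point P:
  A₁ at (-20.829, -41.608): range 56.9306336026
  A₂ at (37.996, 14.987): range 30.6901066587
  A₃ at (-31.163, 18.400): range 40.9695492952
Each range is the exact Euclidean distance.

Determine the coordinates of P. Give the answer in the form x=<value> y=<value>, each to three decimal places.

eq1: (x + 20.829)² + (y + 41.608)² = 56.9306336026²
eq2: (x − 37.996)² + (y − 14.987)² = 30.6901066587²
eq3: (x + 31.163)² + (y − 18.400)² = 40.9695492952²
eq3−eq2, eq3−eq1 (x²,y² cancel):
  138.318·x − 6.826·y = 1095.234939
  20.668·x − 120.016·y = -707.212737
det = 138.318·-120.016 − -6.826·20.668 = -16459.293320
x = (1095.234939·-120.016 − -6.826·-707.212737) / -16459.293320 = 8.279405
y = (138.318·-707.212737 − 1095.234939·20.668) / -16459.293320 = 7.318453

x=8.279 y=7.318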